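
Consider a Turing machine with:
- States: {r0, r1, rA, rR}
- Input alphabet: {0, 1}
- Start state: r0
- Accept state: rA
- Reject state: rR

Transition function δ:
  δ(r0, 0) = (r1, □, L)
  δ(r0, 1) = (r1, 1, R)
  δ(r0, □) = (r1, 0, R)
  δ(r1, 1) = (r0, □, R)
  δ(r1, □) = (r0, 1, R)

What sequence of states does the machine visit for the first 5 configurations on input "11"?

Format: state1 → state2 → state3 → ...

Execution trace:
Initial: [r0]11
Step 1: δ(r0, 1) = (r1, 1, R) → 1[r1]1
Step 2: δ(r1, 1) = (r0, □, R) → 1□[r0]□
Step 3: δ(r0, □) = (r1, 0, R) → 1□0[r1]□
Step 4: δ(r1, □) = (r0, 1, R) → 1□01[r0]□

State sequence: r0 → r1 → r0 → r1 → r0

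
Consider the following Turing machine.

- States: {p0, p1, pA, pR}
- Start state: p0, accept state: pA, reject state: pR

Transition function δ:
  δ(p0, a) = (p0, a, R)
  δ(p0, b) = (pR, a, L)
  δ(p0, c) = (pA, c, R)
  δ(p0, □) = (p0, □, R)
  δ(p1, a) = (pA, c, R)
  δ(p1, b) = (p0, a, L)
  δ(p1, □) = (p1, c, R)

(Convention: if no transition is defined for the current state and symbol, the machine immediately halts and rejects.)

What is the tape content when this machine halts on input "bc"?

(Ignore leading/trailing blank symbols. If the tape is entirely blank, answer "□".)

Execution trace:
Initial: [p0]bc
Step 1: δ(p0, b) = (pR, a, L) → [pR]□ac

The machine reaches the reject state pR and halts.

Final tape (ignoring leading/trailing blanks): ac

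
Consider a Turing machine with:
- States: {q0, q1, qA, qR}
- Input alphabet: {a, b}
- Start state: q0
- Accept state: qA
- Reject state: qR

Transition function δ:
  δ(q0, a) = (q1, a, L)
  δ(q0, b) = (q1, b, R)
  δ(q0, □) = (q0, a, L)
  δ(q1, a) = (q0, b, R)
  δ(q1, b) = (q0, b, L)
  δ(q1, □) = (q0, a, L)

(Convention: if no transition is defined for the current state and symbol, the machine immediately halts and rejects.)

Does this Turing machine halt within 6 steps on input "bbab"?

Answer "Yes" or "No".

Execution trace:
Initial: [q0]bbab
Step 1: δ(q0, b) = (q1, b, R) → b[q1]bab
Step 2: δ(q1, b) = (q0, b, L) → [q0]bbab
Step 3: δ(q0, b) = (q1, b, R) → b[q1]bab
Step 4: δ(q1, b) = (q0, b, L) → [q0]bbab
Step 5: δ(q0, b) = (q1, b, R) → b[q1]bab
Step 6: δ(q1, b) = (q0, b, L) → [q0]bbab

The machine has not reached a halting state after 6 steps.
The machine did not halt within the 6-step bound.

Answer: No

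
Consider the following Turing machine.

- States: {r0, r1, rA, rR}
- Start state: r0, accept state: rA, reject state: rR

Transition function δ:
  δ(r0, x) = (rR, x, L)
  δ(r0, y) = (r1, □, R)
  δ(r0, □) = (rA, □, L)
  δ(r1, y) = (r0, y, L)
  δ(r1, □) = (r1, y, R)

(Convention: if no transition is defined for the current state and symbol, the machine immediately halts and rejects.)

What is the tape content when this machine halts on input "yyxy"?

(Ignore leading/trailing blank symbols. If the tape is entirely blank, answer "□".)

Execution trace:
Initial: [r0]yyxy
Step 1: δ(r0, y) = (r1, □, R) → □[r1]yxy
Step 2: δ(r1, y) = (r0, y, L) → [r0]□yxy
Step 3: δ(r0, □) = (rA, □, L) → [rA]□□yxy

The machine reaches the accept state rA and halts.

Final tape (ignoring leading/trailing blanks): yxy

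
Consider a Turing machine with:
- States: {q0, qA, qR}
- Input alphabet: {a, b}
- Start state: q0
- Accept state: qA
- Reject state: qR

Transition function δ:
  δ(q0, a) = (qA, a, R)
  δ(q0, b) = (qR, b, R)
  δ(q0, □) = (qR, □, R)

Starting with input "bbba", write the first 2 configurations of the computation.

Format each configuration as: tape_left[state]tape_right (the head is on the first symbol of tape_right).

Transitions applied:
Step 1: δ(q0, b) = (qR, b, R)

The first 2 configurations are:
[q0]bbba ⊢ b[qR]bba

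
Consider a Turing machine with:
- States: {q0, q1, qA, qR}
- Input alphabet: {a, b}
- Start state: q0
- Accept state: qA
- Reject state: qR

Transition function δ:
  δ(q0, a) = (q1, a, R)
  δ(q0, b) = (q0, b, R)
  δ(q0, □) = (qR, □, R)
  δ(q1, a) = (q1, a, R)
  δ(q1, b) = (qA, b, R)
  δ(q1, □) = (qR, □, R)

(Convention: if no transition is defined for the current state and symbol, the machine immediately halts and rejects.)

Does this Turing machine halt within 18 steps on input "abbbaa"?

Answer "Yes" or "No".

Execution trace:
Initial: [q0]abbbaa
Step 1: δ(q0, a) = (q1, a, R) → a[q1]bbbaa
Step 2: δ(q1, b) = (qA, b, R) → ab[qA]bbaa

The machine reaches the accept state qA and halts.
The machine halted after 2 steps (within the 18-step bound).

Answer: Yes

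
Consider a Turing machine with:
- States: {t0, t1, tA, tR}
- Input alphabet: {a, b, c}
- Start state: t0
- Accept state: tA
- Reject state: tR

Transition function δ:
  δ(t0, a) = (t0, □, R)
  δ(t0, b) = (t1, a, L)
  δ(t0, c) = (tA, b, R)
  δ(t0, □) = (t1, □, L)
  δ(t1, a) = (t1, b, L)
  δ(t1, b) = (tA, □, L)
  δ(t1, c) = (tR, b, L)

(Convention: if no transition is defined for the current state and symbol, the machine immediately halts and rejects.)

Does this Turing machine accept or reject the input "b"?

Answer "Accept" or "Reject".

Execution trace:
Initial: [t0]b
Step 1: δ(t0, b) = (t1, a, L) → [t1]□a

No transition is defined for δ(t1, □). By convention the machine halts and rejects.

Answer: Reject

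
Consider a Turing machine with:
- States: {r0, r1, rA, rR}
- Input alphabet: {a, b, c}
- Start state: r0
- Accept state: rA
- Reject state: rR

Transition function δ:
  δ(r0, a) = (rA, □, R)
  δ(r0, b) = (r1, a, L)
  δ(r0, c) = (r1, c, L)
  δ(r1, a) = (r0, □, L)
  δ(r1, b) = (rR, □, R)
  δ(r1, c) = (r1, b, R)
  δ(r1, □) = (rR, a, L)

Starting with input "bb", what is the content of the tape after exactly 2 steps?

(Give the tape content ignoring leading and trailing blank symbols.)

Execution trace:
Initial: [r0]bb
Step 1: δ(r0, b) = (r1, a, L) → [r1]□ab
Step 2: δ(r1, □) = (rR, a, L) → [rR]□aab

The machine reaches the reject state rR and halts.

After 2 steps, the tape (ignoring leading/trailing blanks) is: aab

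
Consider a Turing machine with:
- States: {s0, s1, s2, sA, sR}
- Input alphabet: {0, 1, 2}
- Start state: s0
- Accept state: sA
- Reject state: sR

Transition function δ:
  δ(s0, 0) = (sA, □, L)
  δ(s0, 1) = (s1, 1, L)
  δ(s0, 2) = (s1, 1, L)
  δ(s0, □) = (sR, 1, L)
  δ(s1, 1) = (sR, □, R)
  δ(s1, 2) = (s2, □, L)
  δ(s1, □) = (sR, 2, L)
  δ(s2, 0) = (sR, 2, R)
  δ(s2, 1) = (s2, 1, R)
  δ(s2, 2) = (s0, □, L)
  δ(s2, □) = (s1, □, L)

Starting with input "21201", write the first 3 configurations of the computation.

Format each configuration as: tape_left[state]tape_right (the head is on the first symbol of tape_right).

Transitions applied:
Step 1: δ(s0, 2) = (s1, 1, L)
Step 2: δ(s1, □) = (sR, 2, L)

The first 3 configurations are:
[s0]21201 ⊢ [s1]□11201 ⊢ [sR]□211201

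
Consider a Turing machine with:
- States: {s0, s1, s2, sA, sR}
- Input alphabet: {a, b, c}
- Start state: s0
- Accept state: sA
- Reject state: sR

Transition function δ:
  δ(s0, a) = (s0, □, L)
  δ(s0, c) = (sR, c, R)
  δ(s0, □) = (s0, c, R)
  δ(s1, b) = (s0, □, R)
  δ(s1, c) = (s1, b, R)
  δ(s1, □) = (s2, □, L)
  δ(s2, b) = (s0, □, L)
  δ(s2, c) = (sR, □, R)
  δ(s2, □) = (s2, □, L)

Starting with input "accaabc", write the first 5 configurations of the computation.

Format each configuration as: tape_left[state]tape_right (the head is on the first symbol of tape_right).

Transitions applied:
Step 1: δ(s0, a) = (s0, □, L)
Step 2: δ(s0, □) = (s0, c, R)
Step 3: δ(s0, □) = (s0, c, R)
Step 4: δ(s0, c) = (sR, c, R)

The first 5 configurations are:
[s0]accaabc ⊢ [s0]□□ccaabc ⊢ c[s0]□ccaabc ⊢ cc[s0]ccaabc ⊢ ccc[sR]caabc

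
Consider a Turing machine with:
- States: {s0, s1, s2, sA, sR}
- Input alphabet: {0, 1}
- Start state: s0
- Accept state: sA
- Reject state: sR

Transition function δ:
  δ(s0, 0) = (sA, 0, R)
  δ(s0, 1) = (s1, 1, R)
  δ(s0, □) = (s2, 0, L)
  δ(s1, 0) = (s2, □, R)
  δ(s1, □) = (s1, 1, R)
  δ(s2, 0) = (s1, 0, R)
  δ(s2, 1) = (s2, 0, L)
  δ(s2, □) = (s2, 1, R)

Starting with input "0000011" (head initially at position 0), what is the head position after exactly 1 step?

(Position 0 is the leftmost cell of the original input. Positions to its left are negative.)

Execution trace (head position shown):
Step 0: [s0]0000011  (head at position 0)
Step 1: move right → 0[sA]000011  (head at position 1)

After 1 step, the head is at position 1.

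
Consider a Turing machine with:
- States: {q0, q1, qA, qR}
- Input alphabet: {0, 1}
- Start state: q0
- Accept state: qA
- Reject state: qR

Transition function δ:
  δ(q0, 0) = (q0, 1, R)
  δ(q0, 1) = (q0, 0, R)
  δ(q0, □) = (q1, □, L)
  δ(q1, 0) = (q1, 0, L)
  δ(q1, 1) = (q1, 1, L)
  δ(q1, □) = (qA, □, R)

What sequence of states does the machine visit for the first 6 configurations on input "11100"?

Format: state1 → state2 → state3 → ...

Execution trace:
Initial: [q0]11100
Step 1: δ(q0, 1) = (q0, 0, R) → 0[q0]1100
Step 2: δ(q0, 1) = (q0, 0, R) → 00[q0]100
Step 3: δ(q0, 1) = (q0, 0, R) → 000[q0]00
Step 4: δ(q0, 0) = (q0, 1, R) → 0001[q0]0
Step 5: δ(q0, 0) = (q0, 1, R) → 00011[q0]□

State sequence: q0 → q0 → q0 → q0 → q0 → q0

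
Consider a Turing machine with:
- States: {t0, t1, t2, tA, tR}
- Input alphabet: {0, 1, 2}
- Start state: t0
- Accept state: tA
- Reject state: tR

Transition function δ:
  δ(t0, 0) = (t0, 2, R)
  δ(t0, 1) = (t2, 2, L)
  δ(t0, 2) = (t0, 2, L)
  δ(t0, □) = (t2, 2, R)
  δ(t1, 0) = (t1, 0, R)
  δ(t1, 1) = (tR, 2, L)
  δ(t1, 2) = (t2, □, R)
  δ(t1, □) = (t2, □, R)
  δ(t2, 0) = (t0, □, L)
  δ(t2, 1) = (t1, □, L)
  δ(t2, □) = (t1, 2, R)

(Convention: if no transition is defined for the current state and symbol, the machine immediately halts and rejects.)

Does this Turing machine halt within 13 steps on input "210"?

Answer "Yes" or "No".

Execution trace:
Initial: [t0]210
Step 1: δ(t0, 2) = (t0, 2, L) → [t0]□210
Step 2: δ(t0, □) = (t2, 2, R) → 2[t2]210

No transition is defined for δ(t2, 2). By convention the machine halts and rejects.
The machine halted after 2 steps (within the 13-step bound).

Answer: Yes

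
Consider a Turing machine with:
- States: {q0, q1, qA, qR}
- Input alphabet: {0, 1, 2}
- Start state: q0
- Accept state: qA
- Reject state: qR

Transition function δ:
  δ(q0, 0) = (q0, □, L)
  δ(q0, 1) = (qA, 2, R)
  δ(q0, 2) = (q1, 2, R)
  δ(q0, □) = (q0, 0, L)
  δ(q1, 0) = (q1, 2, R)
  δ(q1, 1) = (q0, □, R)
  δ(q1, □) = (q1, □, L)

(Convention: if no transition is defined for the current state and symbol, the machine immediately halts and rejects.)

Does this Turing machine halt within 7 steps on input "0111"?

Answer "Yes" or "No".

Execution trace:
Initial: [q0]0111
Step 1: δ(q0, 0) = (q0, □, L) → [q0]□□111
Step 2: δ(q0, □) = (q0, 0, L) → [q0]□0□111
Step 3: δ(q0, □) = (q0, 0, L) → [q0]□00□111
Step 4: δ(q0, □) = (q0, 0, L) → [q0]□000□111
Step 5: δ(q0, □) = (q0, 0, L) → [q0]□0000□111
Step 6: δ(q0, □) = (q0, 0, L) → [q0]□00000□111
Step 7: δ(q0, □) = (q0, 0, L) → [q0]□000000□111

The machine has not reached a halting state after 7 steps.
The machine did not halt within the 7-step bound.

Answer: No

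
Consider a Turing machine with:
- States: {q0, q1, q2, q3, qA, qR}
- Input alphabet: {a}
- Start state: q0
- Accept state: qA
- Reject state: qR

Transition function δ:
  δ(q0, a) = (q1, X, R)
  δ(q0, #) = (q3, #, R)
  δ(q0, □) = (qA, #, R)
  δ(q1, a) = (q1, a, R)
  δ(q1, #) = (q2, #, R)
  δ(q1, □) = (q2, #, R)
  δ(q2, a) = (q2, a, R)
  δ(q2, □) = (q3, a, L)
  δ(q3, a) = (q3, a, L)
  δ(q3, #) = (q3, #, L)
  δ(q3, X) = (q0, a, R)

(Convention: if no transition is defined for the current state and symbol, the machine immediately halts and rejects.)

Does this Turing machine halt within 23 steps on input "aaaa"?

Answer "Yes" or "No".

Execution trace:
Initial: [q0]aaaa
Step 1: δ(q0, a) = (q1, X, R) → X[q1]aaa
Step 2: δ(q1, a) = (q1, a, R) → Xa[q1]aa
Step 3: δ(q1, a) = (q1, a, R) → Xaa[q1]a
Step 4: δ(q1, a) = (q1, a, R) → Xaaa[q1]□
Step 5: δ(q1, □) = (q2, #, R) → Xaaa#[q2]□
Step 6: δ(q2, □) = (q3, a, L) → Xaaa[q3]#a
Step 7: δ(q3, #) = (q3, #, L) → Xaa[q3]a#a
Step 8: δ(q3, a) = (q3, a, L) → Xa[q3]aa#a
Step 9: δ(q3, a) = (q3, a, L) → X[q3]aaa#a
Step 10: δ(q3, a) = (q3, a, L) → [q3]Xaaa#a
Step 11: δ(q3, X) = (q0, a, R) → a[q0]aaa#a
Step 12: δ(q0, a) = (q1, X, R) → aX[q1]aa#a
Step 13: δ(q1, a) = (q1, a, R) → aXa[q1]a#a
Step 14: δ(q1, a) = (q1, a, R) → aXaa[q1]#a
Step 15: δ(q1, #) = (q2, #, R) → aXaa#[q2]a
Step 16: δ(q2, a) = (q2, a, R) → aXaa#a[q2]□
Step 17: δ(q2, □) = (q3, a, L) → aXaa#[q3]aa
Step 18: δ(q3, a) = (q3, a, L) → aXaa[q3]#aa
Step 19: δ(q3, #) = (q3, #, L) → aXa[q3]a#aa
Step 20: δ(q3, a) = (q3, a, L) → aX[q3]aa#aa
Step 21: δ(q3, a) = (q3, a, L) → a[q3]Xaa#aa
Step 22: δ(q3, X) = (q0, a, R) → aa[q0]aa#aa
Step 23: δ(q0, a) = (q1, X, R) → aaX[q1]a#aa

The machine has not reached a halting state after 23 steps.
The machine did not halt within the 23-step bound.

Answer: No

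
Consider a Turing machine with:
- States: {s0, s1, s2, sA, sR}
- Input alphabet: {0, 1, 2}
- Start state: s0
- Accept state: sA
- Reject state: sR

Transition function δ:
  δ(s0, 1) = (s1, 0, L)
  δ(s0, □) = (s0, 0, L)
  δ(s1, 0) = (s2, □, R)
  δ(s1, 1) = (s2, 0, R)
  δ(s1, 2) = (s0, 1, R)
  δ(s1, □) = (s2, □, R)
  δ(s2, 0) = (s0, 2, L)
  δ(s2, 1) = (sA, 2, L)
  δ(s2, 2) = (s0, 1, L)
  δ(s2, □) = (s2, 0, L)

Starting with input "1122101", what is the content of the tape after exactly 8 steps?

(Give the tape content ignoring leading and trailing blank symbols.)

Execution trace:
Initial: [s0]1122101
Step 1: δ(s0, 1) = (s1, 0, L) → [s1]□0122101
Step 2: δ(s1, □) = (s2, □, R) → □[s2]0122101
Step 3: δ(s2, 0) = (s0, 2, L) → [s0]□2122101
Step 4: δ(s0, □) = (s0, 0, L) → [s0]□02122101
Step 5: δ(s0, □) = (s0, 0, L) → [s0]□002122101
Step 6: δ(s0, □) = (s0, 0, L) → [s0]□0002122101
Step 7: δ(s0, □) = (s0, 0, L) → [s0]□00002122101
Step 8: δ(s0, □) = (s0, 0, L) → [s0]□000002122101

After 8 steps, the tape (ignoring leading/trailing blanks) is: 000002122101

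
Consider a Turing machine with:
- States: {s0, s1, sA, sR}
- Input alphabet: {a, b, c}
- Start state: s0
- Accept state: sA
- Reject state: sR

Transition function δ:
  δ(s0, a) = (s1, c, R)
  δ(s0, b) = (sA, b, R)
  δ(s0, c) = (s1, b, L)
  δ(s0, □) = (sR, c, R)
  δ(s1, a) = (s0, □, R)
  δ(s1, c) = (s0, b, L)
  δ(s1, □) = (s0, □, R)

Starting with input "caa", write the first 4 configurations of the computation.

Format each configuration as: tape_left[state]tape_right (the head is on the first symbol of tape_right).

Transitions applied:
Step 1: δ(s0, c) = (s1, b, L)
Step 2: δ(s1, □) = (s0, □, R)
Step 3: δ(s0, b) = (sA, b, R)

The first 4 configurations are:
[s0]caa ⊢ [s1]□baa ⊢ □[s0]baa ⊢ □b[sA]aa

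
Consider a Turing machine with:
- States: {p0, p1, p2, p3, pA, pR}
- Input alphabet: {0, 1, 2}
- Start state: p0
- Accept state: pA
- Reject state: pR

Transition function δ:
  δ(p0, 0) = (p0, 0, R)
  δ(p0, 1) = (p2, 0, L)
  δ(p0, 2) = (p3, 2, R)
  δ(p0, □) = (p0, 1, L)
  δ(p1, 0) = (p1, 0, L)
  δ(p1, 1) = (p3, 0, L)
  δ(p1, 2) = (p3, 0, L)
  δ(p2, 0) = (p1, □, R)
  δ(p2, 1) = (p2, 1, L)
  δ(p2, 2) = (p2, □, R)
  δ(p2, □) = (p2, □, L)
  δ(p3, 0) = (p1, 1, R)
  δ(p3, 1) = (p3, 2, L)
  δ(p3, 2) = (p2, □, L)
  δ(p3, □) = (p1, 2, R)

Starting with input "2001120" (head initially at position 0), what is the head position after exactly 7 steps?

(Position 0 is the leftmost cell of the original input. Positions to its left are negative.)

Execution trace (head position shown):
Step 0: [p0]2001120  (head at position 0)
Step 1: move right → 2[p3]001120  (head at position 1)
Step 2: move right → 21[p1]01120  (head at position 2)
Step 3: move left → 2[p1]101120  (head at position 1)
Step 4: move left → [p3]2001120  (head at position 0)
Step 5: move left → [p2]□□001120  (head at position -1)
Step 6: move left → [p2]□□□001120  (head at position -2)
Step 7: move left → [p2]□□□□001120  (head at position -3)

After 7 steps, the head is at position -3.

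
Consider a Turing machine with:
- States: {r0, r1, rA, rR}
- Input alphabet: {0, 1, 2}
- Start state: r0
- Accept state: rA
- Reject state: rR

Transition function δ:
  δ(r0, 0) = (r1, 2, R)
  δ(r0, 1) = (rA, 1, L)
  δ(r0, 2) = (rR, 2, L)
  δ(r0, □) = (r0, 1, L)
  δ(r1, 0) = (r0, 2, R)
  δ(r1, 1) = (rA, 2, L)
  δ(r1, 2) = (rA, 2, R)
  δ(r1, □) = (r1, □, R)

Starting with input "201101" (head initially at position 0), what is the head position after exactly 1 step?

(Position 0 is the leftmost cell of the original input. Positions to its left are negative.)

Execution trace (head position shown):
Step 0: [r0]201101  (head at position 0)
Step 1: move left → [rR]□201101  (head at position -1)

After 1 step, the head is at position -1.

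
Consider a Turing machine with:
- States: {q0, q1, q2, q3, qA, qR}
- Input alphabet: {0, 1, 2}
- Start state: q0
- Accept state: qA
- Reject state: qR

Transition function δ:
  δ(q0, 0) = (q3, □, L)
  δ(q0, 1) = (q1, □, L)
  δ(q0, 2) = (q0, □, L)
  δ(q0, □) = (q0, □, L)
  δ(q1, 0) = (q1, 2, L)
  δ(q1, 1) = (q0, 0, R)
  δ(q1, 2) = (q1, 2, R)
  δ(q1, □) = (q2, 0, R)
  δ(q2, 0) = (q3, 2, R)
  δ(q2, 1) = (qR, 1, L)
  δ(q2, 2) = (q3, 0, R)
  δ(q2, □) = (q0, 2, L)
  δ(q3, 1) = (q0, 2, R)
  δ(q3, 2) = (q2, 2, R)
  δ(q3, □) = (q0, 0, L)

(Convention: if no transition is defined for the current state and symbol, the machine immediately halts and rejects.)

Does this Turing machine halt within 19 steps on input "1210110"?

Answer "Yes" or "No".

Execution trace:
Initial: [q0]1210110
Step 1: δ(q0, 1) = (q1, □, L) → [q1]□□210110
Step 2: δ(q1, □) = (q2, 0, R) → 0[q2]□210110
Step 3: δ(q2, □) = (q0, 2, L) → [q0]02210110
Step 4: δ(q0, 0) = (q3, □, L) → [q3]□□2210110
Step 5: δ(q3, □) = (q0, 0, L) → [q0]□0□2210110
Step 6: δ(q0, □) = (q0, □, L) → [q0]□□0□2210110
Step 7: δ(q0, □) = (q0, □, L) → [q0]□□□0□2210110
Step 8: δ(q0, □) = (q0, □, L) → [q0]□□□□0□2210110
Step 9: δ(q0, □) = (q0, □, L) → [q0]□□□□□0□2210110
Step 10: δ(q0, □) = (q0, □, L) → [q0]□□□□□□0□2210110
Step 11: δ(q0, □) = (q0, □, L) → [q0]□□□□□□□0□2210110
Step 12: δ(q0, □) = (q0, □, L) → [q0]□□□□□□□□0□2210110
Step 13: δ(q0, □) = (q0, □, L) → [q0]□□□□□□□□□0□2210110
Step 14: δ(q0, □) = (q0, □, L) → [q0]□□□□□□□□□□0□2210110
Step 15: δ(q0, □) = (q0, □, L) → [q0]□□□□□□□□□□□0□2210110
Step 16: δ(q0, □) = (q0, □, L) → [q0]□□□□□□□□□□□□0□2210110
Step 17: δ(q0, □) = (q0, □, L) → [q0]□□□□□□□□□□□□□0□2210110
Step 18: δ(q0, □) = (q0, □, L) → [q0]□□□□□□□□□□□□□□0□2210110
Step 19: δ(q0, □) = (q0, □, L) → [q0]□□□□□□□□□□□□□□□0□2210110

The machine has not reached a halting state after 19 steps.
The machine did not halt within the 19-step bound.

Answer: No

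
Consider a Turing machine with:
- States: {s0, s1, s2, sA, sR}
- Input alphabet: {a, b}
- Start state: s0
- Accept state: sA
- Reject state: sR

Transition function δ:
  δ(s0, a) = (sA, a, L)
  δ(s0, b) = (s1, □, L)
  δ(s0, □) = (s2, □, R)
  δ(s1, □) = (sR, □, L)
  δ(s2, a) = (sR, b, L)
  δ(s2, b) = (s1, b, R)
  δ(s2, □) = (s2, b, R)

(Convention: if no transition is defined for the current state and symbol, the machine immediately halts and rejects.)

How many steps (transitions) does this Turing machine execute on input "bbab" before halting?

Execution trace:
Initial: [s0]bbab
Step 1: δ(s0, b) = (s1, □, L) → [s1]□□bab
Step 2: δ(s1, □) = (sR, □, L) → [sR]□□□bab

The machine reaches the reject state sR and halts.

The machine executed 2 steps before halting.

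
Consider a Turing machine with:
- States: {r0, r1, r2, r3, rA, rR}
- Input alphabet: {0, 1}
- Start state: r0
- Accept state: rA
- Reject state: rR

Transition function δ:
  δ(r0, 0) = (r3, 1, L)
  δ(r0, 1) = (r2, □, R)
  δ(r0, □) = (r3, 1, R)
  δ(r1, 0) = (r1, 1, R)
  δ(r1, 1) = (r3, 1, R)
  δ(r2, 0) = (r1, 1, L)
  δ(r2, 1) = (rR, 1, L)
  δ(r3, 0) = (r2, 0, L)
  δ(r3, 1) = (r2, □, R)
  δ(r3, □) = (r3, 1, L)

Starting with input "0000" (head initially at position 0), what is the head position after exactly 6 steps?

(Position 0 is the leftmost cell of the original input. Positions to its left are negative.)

Execution trace (head position shown):
Step 0: [r0]0000  (head at position 0)
Step 1: move left → [r3]□1000  (head at position -1)
Step 2: move left → [r3]□11000  (head at position -2)
Step 3: move left → [r3]□111000  (head at position -3)
Step 4: move left → [r3]□1111000  (head at position -4)
Step 5: move left → [r3]□11111000  (head at position -5)
Step 6: move left → [r3]□111111000  (head at position -6)

After 6 steps, the head is at position -6.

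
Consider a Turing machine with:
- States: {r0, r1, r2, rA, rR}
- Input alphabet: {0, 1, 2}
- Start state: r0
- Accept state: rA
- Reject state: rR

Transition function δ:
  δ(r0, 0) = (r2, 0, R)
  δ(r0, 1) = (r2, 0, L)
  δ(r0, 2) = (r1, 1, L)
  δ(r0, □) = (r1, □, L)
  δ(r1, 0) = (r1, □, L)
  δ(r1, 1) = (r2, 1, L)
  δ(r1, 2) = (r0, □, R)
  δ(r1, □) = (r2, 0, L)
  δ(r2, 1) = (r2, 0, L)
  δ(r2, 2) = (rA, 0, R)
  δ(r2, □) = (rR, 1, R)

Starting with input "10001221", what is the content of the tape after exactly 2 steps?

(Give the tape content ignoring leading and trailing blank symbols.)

Execution trace:
Initial: [r0]10001221
Step 1: δ(r0, 1) = (r2, 0, L) → [r2]□00001221
Step 2: δ(r2, □) = (rR, 1, R) → 1[rR]00001221

The machine reaches the reject state rR and halts.

After 2 steps, the tape (ignoring leading/trailing blanks) is: 100001221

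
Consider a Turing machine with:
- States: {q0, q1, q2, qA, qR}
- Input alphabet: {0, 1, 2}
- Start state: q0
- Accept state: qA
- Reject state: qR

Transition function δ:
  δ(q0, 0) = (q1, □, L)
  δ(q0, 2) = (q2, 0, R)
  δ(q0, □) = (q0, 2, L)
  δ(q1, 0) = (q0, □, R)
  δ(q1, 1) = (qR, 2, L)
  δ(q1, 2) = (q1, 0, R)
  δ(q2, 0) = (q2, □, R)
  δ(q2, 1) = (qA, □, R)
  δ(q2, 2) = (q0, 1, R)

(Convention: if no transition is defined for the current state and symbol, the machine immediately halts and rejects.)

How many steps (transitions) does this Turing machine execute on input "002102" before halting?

Execution trace:
Initial: [q0]002102
Step 1: δ(q0, 0) = (q1, □, L) → [q1]□□02102

No transition is defined for δ(q1, □). By convention the machine halts and rejects.

The machine executed 1 step before halting.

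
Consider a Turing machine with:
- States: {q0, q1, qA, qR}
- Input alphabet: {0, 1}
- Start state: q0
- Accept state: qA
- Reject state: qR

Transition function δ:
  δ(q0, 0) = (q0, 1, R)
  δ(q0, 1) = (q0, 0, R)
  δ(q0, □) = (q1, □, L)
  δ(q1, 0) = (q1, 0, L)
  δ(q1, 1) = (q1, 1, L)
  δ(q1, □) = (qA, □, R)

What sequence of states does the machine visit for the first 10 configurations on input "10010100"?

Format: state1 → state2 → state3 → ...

Execution trace:
Initial: [q0]10010100
Step 1: δ(q0, 1) = (q0, 0, R) → 0[q0]0010100
Step 2: δ(q0, 0) = (q0, 1, R) → 01[q0]010100
Step 3: δ(q0, 0) = (q0, 1, R) → 011[q0]10100
Step 4: δ(q0, 1) = (q0, 0, R) → 0110[q0]0100
Step 5: δ(q0, 0) = (q0, 1, R) → 01101[q0]100
Step 6: δ(q0, 1) = (q0, 0, R) → 011010[q0]00
Step 7: δ(q0, 0) = (q0, 1, R) → 0110101[q0]0
Step 8: δ(q0, 0) = (q0, 1, R) → 01101011[q0]□
Step 9: δ(q0, □) = (q1, □, L) → 0110101[q1]1□

State sequence: q0 → q0 → q0 → q0 → q0 → q0 → q0 → q0 → q0 → q1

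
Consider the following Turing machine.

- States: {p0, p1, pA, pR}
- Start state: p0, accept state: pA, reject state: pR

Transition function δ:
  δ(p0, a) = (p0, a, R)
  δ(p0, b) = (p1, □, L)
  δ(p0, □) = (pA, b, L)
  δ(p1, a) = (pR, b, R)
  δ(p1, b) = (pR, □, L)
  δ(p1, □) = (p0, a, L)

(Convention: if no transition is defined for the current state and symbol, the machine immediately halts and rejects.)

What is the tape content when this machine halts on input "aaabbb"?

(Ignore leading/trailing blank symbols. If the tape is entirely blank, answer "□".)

Execution trace:
Initial: [p0]aaabbb
Step 1: δ(p0, a) = (p0, a, R) → a[p0]aabbb
Step 2: δ(p0, a) = (p0, a, R) → aa[p0]abbb
Step 3: δ(p0, a) = (p0, a, R) → aaa[p0]bbb
Step 4: δ(p0, b) = (p1, □, L) → aa[p1]a□bb
Step 5: δ(p1, a) = (pR, b, R) → aab[pR]□bb

The machine reaches the reject state pR and halts.

Final tape (ignoring leading/trailing blanks): aab□bb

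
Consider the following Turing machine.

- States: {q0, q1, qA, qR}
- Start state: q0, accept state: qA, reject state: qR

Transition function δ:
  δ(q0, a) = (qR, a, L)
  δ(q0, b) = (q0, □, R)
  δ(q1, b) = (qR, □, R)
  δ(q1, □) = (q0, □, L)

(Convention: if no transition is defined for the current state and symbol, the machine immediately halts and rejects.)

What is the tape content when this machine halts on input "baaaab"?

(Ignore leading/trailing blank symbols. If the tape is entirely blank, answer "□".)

Execution trace:
Initial: [q0]baaaab
Step 1: δ(q0, b) = (q0, □, R) → □[q0]aaaab
Step 2: δ(q0, a) = (qR, a, L) → [qR]□aaaab

The machine reaches the reject state qR and halts.

Final tape (ignoring leading/trailing blanks): aaaab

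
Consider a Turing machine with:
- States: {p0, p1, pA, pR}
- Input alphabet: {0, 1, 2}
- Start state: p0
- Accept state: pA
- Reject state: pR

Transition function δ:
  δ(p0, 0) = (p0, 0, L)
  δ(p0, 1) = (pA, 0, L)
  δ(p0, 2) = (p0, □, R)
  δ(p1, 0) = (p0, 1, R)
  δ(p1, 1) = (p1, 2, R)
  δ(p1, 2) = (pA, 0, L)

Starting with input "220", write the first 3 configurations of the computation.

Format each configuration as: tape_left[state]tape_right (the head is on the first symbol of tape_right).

Transitions applied:
Step 1: δ(p0, 2) = (p0, □, R)
Step 2: δ(p0, 2) = (p0, □, R)

The first 3 configurations are:
[p0]220 ⊢ □[p0]20 ⊢ □□[p0]0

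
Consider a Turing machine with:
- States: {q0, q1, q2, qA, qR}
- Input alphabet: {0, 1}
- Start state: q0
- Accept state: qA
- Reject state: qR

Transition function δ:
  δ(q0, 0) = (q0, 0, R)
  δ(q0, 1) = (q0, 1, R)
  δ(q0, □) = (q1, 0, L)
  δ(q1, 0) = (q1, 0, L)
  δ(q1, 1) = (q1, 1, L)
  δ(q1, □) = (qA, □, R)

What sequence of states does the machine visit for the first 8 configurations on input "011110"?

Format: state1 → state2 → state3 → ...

Execution trace:
Initial: [q0]011110
Step 1: δ(q0, 0) = (q0, 0, R) → 0[q0]11110
Step 2: δ(q0, 1) = (q0, 1, R) → 01[q0]1110
Step 3: δ(q0, 1) = (q0, 1, R) → 011[q0]110
Step 4: δ(q0, 1) = (q0, 1, R) → 0111[q0]10
Step 5: δ(q0, 1) = (q0, 1, R) → 01111[q0]0
Step 6: δ(q0, 0) = (q0, 0, R) → 011110[q0]□
Step 7: δ(q0, □) = (q1, 0, L) → 01111[q1]00

State sequence: q0 → q0 → q0 → q0 → q0 → q0 → q0 → q1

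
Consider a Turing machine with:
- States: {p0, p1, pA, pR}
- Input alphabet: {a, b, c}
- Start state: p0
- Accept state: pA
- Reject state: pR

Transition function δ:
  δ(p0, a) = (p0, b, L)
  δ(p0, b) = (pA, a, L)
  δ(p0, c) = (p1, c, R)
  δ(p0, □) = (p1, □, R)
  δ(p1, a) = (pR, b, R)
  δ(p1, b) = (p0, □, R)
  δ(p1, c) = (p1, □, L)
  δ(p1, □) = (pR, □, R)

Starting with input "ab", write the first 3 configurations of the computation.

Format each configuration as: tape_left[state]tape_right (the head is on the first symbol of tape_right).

Transitions applied:
Step 1: δ(p0, a) = (p0, b, L)
Step 2: δ(p0, □) = (p1, □, R)

The first 3 configurations are:
[p0]ab ⊢ [p0]□bb ⊢ □[p1]bb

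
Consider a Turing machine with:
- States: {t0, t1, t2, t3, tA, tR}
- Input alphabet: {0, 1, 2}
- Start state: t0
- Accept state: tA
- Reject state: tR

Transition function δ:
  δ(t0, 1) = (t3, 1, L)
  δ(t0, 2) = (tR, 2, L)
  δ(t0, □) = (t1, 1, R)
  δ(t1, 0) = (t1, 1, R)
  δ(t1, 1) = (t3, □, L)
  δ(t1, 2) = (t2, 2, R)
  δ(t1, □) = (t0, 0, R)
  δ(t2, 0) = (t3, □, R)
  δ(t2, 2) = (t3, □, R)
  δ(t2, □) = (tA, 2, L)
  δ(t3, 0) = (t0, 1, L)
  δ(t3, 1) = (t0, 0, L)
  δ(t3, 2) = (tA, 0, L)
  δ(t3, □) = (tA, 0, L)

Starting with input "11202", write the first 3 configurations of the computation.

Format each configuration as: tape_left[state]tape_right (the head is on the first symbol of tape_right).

Transitions applied:
Step 1: δ(t0, 1) = (t3, 1, L)
Step 2: δ(t3, □) = (tA, 0, L)

The first 3 configurations are:
[t0]11202 ⊢ [t3]□11202 ⊢ [tA]□011202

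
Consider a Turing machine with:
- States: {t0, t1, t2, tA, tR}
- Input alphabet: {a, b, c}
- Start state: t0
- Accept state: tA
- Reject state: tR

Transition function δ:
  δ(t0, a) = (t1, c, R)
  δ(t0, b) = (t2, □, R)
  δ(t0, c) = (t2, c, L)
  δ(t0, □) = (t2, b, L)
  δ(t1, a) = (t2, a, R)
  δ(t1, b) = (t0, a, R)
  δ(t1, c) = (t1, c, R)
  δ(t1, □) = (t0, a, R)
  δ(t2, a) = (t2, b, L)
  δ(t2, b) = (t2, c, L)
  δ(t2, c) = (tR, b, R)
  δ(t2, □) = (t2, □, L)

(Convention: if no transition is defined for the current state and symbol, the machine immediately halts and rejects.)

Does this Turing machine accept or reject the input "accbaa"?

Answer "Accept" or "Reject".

Execution trace:
Initial: [t0]accbaa
Step 1: δ(t0, a) = (t1, c, R) → c[t1]ccbaa
Step 2: δ(t1, c) = (t1, c, R) → cc[t1]cbaa
Step 3: δ(t1, c) = (t1, c, R) → ccc[t1]baa
Step 4: δ(t1, b) = (t0, a, R) → ccca[t0]aa
Step 5: δ(t0, a) = (t1, c, R) → cccac[t1]a
Step 6: δ(t1, a) = (t2, a, R) → cccaca[t2]□
Step 7: δ(t2, □) = (t2, □, L) → cccac[t2]a□
Step 8: δ(t2, a) = (t2, b, L) → ccca[t2]cb□
Step 9: δ(t2, c) = (tR, b, R) → cccab[tR]b□

The machine reaches the reject state tR and halts.

Answer: Reject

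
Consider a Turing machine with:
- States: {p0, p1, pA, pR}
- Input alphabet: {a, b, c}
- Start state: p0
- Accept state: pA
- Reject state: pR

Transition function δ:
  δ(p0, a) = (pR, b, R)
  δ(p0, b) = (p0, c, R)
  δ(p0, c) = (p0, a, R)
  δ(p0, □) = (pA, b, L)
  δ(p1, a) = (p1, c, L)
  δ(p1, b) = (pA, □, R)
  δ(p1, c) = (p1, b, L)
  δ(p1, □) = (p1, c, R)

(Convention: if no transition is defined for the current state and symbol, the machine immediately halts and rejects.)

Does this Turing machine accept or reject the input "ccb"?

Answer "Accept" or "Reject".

Execution trace:
Initial: [p0]ccb
Step 1: δ(p0, c) = (p0, a, R) → a[p0]cb
Step 2: δ(p0, c) = (p0, a, R) → aa[p0]b
Step 3: δ(p0, b) = (p0, c, R) → aac[p0]□
Step 4: δ(p0, □) = (pA, b, L) → aa[pA]cb

The machine reaches the accept state pA and halts.

Answer: Accept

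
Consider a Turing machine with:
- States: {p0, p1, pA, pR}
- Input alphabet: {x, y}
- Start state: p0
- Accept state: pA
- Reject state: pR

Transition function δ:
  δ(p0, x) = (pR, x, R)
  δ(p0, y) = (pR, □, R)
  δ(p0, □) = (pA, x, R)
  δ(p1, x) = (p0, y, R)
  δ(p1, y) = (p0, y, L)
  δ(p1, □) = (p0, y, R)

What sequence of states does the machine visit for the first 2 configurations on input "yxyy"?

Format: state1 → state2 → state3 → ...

Execution trace:
Initial: [p0]yxyy
Step 1: δ(p0, y) = (pR, □, R) → □[pR]xyy

The machine reaches the reject state pR and halts.

State sequence: p0 → pR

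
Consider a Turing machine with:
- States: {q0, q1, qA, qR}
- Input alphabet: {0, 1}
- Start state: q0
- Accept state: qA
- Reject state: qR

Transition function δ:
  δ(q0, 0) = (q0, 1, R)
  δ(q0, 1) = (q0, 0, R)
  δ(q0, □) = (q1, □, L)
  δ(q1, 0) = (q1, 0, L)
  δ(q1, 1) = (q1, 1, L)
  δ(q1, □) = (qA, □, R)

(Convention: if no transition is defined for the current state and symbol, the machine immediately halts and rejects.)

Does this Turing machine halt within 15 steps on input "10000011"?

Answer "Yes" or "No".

Execution trace:
Initial: [q0]10000011
Step 1: δ(q0, 1) = (q0, 0, R) → 0[q0]0000011
Step 2: δ(q0, 0) = (q0, 1, R) → 01[q0]000011
Step 3: δ(q0, 0) = (q0, 1, R) → 011[q0]00011
Step 4: δ(q0, 0) = (q0, 1, R) → 0111[q0]0011
Step 5: δ(q0, 0) = (q0, 1, R) → 01111[q0]011
Step 6: δ(q0, 0) = (q0, 1, R) → 011111[q0]11
Step 7: δ(q0, 1) = (q0, 0, R) → 0111110[q0]1
Step 8: δ(q0, 1) = (q0, 0, R) → 01111100[q0]□
Step 9: δ(q0, □) = (q1, □, L) → 0111110[q1]0□
Step 10: δ(q1, 0) = (q1, 0, L) → 011111[q1]00□
Step 11: δ(q1, 0) = (q1, 0, L) → 01111[q1]100□
Step 12: δ(q1, 1) = (q1, 1, L) → 0111[q1]1100□
Step 13: δ(q1, 1) = (q1, 1, L) → 011[q1]11100□
Step 14: δ(q1, 1) = (q1, 1, L) → 01[q1]111100□
Step 15: δ(q1, 1) = (q1, 1, L) → 0[q1]1111100□

The machine has not reached a halting state after 15 steps.
The machine did not halt within the 15-step bound.

Answer: No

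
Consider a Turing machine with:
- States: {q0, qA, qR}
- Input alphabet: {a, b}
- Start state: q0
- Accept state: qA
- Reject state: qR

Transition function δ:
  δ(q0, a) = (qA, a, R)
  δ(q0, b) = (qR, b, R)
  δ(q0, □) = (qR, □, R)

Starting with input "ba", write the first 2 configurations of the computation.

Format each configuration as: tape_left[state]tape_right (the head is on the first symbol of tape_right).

Transitions applied:
Step 1: δ(q0, b) = (qR, b, R)

The first 2 configurations are:
[q0]ba ⊢ b[qR]a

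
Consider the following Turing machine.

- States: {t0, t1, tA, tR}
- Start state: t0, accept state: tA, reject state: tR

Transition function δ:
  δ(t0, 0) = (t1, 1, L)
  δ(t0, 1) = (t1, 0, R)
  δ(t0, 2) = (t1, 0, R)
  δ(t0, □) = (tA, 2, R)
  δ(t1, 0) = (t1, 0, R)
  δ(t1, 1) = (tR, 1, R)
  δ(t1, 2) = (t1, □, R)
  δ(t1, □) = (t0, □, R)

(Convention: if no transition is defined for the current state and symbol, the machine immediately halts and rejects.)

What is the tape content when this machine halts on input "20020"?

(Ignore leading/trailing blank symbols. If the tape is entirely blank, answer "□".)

Execution trace:
Initial: [t0]20020
Step 1: δ(t0, 2) = (t1, 0, R) → 0[t1]0020
Step 2: δ(t1, 0) = (t1, 0, R) → 00[t1]020
Step 3: δ(t1, 0) = (t1, 0, R) → 000[t1]20
Step 4: δ(t1, 2) = (t1, □, R) → 000□[t1]0
Step 5: δ(t1, 0) = (t1, 0, R) → 000□0[t1]□
Step 6: δ(t1, □) = (t0, □, R) → 000□0□[t0]□
Step 7: δ(t0, □) = (tA, 2, R) → 000□0□2[tA]□

The machine reaches the accept state tA and halts.

Final tape (ignoring leading/trailing blanks): 000□0□2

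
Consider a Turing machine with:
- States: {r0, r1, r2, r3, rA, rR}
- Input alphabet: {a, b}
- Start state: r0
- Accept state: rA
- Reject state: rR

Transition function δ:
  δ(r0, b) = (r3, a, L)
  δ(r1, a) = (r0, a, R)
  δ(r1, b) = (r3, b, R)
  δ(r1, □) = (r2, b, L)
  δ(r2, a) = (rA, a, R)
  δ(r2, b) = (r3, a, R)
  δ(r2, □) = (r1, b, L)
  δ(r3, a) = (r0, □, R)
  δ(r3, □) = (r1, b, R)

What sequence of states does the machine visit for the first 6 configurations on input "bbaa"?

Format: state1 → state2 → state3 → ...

Execution trace:
Initial: [r0]bbaa
Step 1: δ(r0, b) = (r3, a, L) → [r3]□abaa
Step 2: δ(r3, □) = (r1, b, R) → b[r1]abaa
Step 3: δ(r1, a) = (r0, a, R) → ba[r0]baa
Step 4: δ(r0, b) = (r3, a, L) → b[r3]aaaa
Step 5: δ(r3, a) = (r0, □, R) → b□[r0]aaa

No transition is defined for δ(r0, a). By convention the machine halts and rejects.

State sequence: r0 → r3 → r1 → r0 → r3 → r0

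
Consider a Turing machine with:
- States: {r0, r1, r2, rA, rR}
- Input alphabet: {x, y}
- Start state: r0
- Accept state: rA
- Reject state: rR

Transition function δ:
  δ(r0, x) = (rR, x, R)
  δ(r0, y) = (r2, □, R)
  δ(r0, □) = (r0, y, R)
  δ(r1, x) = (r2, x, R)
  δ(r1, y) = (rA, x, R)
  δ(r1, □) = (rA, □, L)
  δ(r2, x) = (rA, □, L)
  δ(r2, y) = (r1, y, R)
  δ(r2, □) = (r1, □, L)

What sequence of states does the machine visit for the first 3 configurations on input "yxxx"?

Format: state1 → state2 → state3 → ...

Execution trace:
Initial: [r0]yxxx
Step 1: δ(r0, y) = (r2, □, R) → □[r2]xxx
Step 2: δ(r2, x) = (rA, □, L) → [rA]□□xx

The machine reaches the accept state rA and halts.

State sequence: r0 → r2 → rA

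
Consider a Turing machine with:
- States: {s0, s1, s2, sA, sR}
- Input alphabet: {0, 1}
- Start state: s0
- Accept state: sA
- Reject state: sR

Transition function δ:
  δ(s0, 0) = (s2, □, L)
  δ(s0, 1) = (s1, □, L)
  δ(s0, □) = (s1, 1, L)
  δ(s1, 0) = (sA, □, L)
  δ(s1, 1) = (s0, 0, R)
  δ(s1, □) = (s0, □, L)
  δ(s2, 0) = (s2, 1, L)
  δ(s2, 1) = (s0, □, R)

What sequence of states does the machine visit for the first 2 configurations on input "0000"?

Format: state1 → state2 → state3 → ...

Execution trace:
Initial: [s0]0000
Step 1: δ(s0, 0) = (s2, □, L) → [s2]□□000

No transition is defined for δ(s2, □). By convention the machine halts and rejects.

State sequence: s0 → s2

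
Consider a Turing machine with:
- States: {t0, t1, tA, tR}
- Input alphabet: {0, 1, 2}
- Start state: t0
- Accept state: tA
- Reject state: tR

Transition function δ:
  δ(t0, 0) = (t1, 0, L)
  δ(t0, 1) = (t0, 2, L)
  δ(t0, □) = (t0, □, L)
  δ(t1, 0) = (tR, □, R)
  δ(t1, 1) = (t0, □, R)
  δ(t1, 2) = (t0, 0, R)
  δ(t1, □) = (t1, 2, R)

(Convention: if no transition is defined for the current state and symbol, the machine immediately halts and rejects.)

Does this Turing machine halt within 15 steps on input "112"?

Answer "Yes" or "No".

Execution trace:
Initial: [t0]112
Step 1: δ(t0, 1) = (t0, 2, L) → [t0]□212
Step 2: δ(t0, □) = (t0, □, L) → [t0]□□212
Step 3: δ(t0, □) = (t0, □, L) → [t0]□□□212
Step 4: δ(t0, □) = (t0, □, L) → [t0]□□□□212
Step 5: δ(t0, □) = (t0, □, L) → [t0]□□□□□212
Step 6: δ(t0, □) = (t0, □, L) → [t0]□□□□□□212
Step 7: δ(t0, □) = (t0, □, L) → [t0]□□□□□□□212
Step 8: δ(t0, □) = (t0, □, L) → [t0]□□□□□□□□212
Step 9: δ(t0, □) = (t0, □, L) → [t0]□□□□□□□□□212
Step 10: δ(t0, □) = (t0, □, L) → [t0]□□□□□□□□□□212
Step 11: δ(t0, □) = (t0, □, L) → [t0]□□□□□□□□□□□212
Step 12: δ(t0, □) = (t0, □, L) → [t0]□□□□□□□□□□□□212
Step 13: δ(t0, □) = (t0, □, L) → [t0]□□□□□□□□□□□□□212
Step 14: δ(t0, □) = (t0, □, L) → [t0]□□□□□□□□□□□□□□212
Step 15: δ(t0, □) = (t0, □, L) → [t0]□□□□□□□□□□□□□□□212

The machine has not reached a halting state after 15 steps.
The machine did not halt within the 15-step bound.

Answer: No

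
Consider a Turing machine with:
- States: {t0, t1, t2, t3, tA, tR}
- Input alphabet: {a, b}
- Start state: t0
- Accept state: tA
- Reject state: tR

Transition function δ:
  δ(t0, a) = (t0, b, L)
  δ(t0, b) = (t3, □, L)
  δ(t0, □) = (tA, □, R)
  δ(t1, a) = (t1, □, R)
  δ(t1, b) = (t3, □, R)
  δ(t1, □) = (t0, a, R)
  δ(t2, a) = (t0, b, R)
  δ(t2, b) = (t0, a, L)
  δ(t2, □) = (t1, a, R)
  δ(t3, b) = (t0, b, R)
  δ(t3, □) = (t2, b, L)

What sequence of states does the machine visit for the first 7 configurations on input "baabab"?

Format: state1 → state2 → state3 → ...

Execution trace:
Initial: [t0]baabab
Step 1: δ(t0, b) = (t3, □, L) → [t3]□□aabab
Step 2: δ(t3, □) = (t2, b, L) → [t2]□b□aabab
Step 3: δ(t2, □) = (t1, a, R) → a[t1]b□aabab
Step 4: δ(t1, b) = (t3, □, R) → a□[t3]□aabab
Step 5: δ(t3, □) = (t2, b, L) → a[t2]□baabab
Step 6: δ(t2, □) = (t1, a, R) → aa[t1]baabab

State sequence: t0 → t3 → t2 → t1 → t3 → t2 → t1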